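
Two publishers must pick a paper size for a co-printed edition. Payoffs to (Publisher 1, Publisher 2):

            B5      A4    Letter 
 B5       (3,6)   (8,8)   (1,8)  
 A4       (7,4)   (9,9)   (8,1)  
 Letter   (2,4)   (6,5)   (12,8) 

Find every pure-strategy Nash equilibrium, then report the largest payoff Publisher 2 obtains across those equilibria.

9

Both A4 is a pure NE (Publisher 1: 9 ≥ 8; Publisher 2: 9 ≥ 4). Publisher 2 gets 9.
Both Letter is a pure NE (Publisher 1: 12 ≥ 8; Publisher 2: 8 ≥ 5). Publisher 2 gets 8.
Every other cell has a profitable deviation for at least one player. Highest of {9, 8} is 9.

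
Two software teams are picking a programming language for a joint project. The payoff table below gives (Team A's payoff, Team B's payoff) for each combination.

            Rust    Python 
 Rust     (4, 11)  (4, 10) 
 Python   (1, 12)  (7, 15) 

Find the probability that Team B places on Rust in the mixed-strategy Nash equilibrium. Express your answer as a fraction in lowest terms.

Team B's mix q on Rust must make Team A indifferent between Rust and Python.
Team A's payoff from Rust: 4q + 4(1−q). From Python: 1q + 7(1−q).
Set equal: 3q = 3(1−q) → q = 3/6 = 1/2.

1/2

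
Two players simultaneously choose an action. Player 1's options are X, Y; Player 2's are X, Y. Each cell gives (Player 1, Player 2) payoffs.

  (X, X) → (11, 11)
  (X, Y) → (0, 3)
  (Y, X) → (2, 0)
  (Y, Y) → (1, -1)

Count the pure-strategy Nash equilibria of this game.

Both X: Player 1 gets 11 (best alternative 2); Player 2 gets 11 (best alternative 3). Neither deviates — NE.
Both Y is not a NE: Player 2 would switch to X (0 > -1).
No other cell survives both best-response checks, so there is 1 pure NE.

1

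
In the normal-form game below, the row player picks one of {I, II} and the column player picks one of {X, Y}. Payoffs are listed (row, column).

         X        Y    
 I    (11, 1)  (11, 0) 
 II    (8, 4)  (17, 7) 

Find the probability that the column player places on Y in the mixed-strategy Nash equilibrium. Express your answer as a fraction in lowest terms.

The column player's mix q on X must make the row player indifferent between I and II.
The row player's payoff from I: 11q + 11(1−q). From II: 8q + 17(1−q).
Set equal: 3q = 6(1−q) → q = 6/9 = 2/3.
Probability on Y is 1 − 2/3 = 1/3.

1/3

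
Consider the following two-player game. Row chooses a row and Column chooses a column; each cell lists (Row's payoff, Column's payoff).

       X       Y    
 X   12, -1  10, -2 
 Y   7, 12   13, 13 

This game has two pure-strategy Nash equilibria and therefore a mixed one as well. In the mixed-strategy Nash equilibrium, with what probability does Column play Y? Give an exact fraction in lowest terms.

5/8

Column's mix q on X must make Row indifferent between X and Y.
Row's payoff from X: 12q + 10(1−q). From Y: 7q + 13(1−q).
Set equal: 5q = 3(1−q) → q = 3/8.
Probability on Y is 1 − 3/8 = 5/8.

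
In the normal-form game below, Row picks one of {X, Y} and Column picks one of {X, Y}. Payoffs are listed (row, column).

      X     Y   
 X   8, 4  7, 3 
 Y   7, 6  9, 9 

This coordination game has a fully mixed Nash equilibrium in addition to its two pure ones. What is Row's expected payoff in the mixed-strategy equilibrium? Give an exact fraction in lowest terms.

23/3

Column mixes with probability q on X, chosen so Row is indifferent: 8q + 7(1−q) = 7q + 9(1−q) gives q = 2/3.
Row's expected payoff (from either row, since indifferent) is 8·2/3 + 7·1/3 = 23/3.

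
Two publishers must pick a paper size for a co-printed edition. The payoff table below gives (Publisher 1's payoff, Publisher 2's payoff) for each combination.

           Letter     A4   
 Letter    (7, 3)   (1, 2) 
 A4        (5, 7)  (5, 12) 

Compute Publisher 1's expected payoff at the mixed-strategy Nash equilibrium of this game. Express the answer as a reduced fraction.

5

Publisher 2 mixes with probability q on Letter, chosen so Publisher 1 is indifferent: 7q + 1(1−q) = 5q + 5(1−q) gives q = 2/3.
Publisher 1's expected payoff (from either row, since indifferent) is 7·2/3 + 1·1/3 = 5.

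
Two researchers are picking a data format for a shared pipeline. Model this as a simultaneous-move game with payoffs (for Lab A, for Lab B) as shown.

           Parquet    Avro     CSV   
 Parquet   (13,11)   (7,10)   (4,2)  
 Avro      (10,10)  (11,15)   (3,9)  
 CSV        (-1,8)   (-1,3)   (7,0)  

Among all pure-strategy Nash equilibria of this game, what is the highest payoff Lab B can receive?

Both Parquet is a pure NE (Lab A: 13 ≥ 10; Lab B: 11 ≥ 10). Lab B gets 11.
Both Avro is a pure NE (Lab A: 11 ≥ 7; Lab B: 15 ≥ 10). Lab B gets 15.
Every other cell has a profitable deviation for at least one player. Highest of {11, 15} is 15.

15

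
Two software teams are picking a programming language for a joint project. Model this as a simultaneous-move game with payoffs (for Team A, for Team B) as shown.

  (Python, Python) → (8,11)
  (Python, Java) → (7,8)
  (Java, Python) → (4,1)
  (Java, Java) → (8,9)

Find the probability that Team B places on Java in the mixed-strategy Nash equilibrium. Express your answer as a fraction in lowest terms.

4/5

Team B's mix q on Python must make Team A indifferent between Python and Java.
Team A's payoff from Python: 8q + 7(1−q). From Java: 4q + 8(1−q).
Set equal: 4q = 1(1−q) → q = 1/5.
Probability on Java is 1 − 1/5 = 4/5.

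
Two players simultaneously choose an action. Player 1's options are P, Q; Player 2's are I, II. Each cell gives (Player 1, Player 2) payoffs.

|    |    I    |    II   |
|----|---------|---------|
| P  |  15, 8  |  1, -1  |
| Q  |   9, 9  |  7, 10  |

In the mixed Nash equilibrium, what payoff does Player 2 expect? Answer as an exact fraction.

89/10

Player 1 mixes with probability p on P, chosen so Player 2 is indifferent: 8p + 9(1−p) = (-1)p + 10(1−p) gives p = 1/10.
Player 2's expected payoff is 8·1/10 + 9·9/10 = 89/10.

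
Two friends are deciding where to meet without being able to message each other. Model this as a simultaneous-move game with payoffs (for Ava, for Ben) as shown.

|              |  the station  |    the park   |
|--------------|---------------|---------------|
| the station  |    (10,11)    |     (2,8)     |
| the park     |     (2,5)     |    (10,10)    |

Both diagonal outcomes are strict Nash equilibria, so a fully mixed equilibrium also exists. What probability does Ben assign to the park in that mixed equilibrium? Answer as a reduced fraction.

1/2

Ben's mix q on the station must make Ava indifferent between the station and the park.
Ava's payoff from the station: 10q + 2(1−q). From the park: 2q + 10(1−q).
Set equal: 8q = 8(1−q) → q = 8/16 = 1/2.
Probability on the park is 1 − 1/2 = 1/2.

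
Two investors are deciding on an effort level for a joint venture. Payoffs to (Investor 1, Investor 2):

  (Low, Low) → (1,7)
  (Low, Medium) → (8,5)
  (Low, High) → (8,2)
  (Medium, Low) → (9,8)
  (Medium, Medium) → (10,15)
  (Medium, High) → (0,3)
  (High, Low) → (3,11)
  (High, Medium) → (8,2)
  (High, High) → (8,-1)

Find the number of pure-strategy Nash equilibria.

1

Both Medium: Investor 1 gets 10 (best alternative 8); Investor 2 gets 15 (best alternative 8). Neither deviates — NE.
Both Low is not a NE: Investor 1 would switch to Medium (9 > 1).
No other cell survives both best-response checks, so there is 1 pure NE.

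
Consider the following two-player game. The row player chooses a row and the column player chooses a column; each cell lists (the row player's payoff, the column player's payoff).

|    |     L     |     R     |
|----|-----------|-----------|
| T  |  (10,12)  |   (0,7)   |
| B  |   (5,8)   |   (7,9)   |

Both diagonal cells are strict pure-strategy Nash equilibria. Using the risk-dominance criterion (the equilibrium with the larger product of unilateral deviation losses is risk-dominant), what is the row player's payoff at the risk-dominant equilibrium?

At (T, L): the row player loses 10 − 5 = 5 by deviating; the column player loses 12 − 7 = 5. Product = 5·5 = 25.
At (B, R): the row player loses 7 − 0 = 7 by deviating; the column player loses 9 − 8 = 1. Product = 7·1 = 7.
25 > 7, so (T, L) is risk-dominant. The row player's payoff there is 10.

10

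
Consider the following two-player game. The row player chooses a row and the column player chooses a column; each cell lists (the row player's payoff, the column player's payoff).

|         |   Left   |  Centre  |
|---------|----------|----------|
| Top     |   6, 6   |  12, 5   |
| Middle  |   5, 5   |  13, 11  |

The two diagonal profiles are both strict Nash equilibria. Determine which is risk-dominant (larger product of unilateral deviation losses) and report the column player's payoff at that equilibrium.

11

At (Top, Left): the row player loses 6 − 5 = 1 by deviating; the column player loses 6 − 5 = 1. Product = 1·1 = 1.
At (Middle, Centre): the row player loses 13 − 12 = 1 by deviating; the column player loses 11 − 5 = 6. Product = 1·6 = 6.
6 > 1, so (Middle, Centre) is risk-dominant. The column player's payoff there is 11.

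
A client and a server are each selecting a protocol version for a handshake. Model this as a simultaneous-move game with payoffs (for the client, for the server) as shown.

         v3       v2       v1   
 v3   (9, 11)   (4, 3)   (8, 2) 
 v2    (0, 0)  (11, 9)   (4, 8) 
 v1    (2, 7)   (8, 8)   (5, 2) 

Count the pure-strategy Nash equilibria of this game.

2

Both v3: the client gets 9 (best alternative 2); the server gets 11 (best alternative 3). Neither deviates — NE.
Both v2: the client gets 11 (best alternative 8); the server gets 9 (best alternative 8). Neither deviates — NE.
Both v1 is not a NE: the client would switch to v3 (8 > 5).
No other cell survives both best-response checks, so there are 2 pure NE.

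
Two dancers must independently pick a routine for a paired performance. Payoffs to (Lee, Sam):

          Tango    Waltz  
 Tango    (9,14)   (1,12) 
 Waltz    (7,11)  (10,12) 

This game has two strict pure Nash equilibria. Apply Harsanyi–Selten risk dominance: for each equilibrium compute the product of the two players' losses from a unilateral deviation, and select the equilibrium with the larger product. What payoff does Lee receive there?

At both Tango: Lee loses 9 − 7 = 2 by deviating; Sam loses 14 − 12 = 2. Product = 2·2 = 4.
At both Waltz: Lee loses 10 − 1 = 9 by deviating; Sam loses 12 − 11 = 1. Product = 9·1 = 9.
9 > 4, so both Waltz is risk-dominant. Lee's payoff there is 10.

10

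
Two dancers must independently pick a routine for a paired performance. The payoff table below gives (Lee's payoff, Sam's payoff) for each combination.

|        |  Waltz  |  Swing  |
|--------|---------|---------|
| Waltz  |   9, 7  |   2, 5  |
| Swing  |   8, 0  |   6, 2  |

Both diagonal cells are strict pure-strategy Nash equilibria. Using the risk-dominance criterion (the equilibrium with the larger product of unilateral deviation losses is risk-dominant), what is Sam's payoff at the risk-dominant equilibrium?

2

At both Waltz: Lee loses 9 − 8 = 1 by deviating; Sam loses 7 − 5 = 2. Product = 1·2 = 2.
At both Swing: Lee loses 6 − 2 = 4 by deviating; Sam loses 2 − 0 = 2. Product = 4·2 = 8.
8 > 2, so both Swing is risk-dominant. Sam's payoff there is 2.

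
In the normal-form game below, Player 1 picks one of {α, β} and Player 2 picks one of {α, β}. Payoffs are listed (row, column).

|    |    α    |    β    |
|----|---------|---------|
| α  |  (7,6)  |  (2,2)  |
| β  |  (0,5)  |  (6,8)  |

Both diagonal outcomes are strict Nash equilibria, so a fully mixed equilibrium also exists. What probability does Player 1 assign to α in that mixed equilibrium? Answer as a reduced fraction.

Player 1's mix p on α must make Player 2 indifferent between α and β.
Player 2's payoff from α: 6p + 5(1−p). From β: 2p + 8(1−p).
Set equal: 4p = 3(1−p) → p = 3/7.

3/7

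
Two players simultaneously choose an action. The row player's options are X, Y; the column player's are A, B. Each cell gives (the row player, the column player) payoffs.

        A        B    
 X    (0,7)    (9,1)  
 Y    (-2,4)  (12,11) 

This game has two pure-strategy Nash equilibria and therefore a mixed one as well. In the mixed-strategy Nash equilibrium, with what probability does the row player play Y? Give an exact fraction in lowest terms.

The row player's mix p on X must make the column player indifferent between A and B.
The column player's payoff from A: 7p + 4(1−p). From B: 1p + 11(1−p).
Set equal: 6p = 7(1−p) → p = 7/13.
Probability on Y is 1 − 7/13 = 6/13.

6/13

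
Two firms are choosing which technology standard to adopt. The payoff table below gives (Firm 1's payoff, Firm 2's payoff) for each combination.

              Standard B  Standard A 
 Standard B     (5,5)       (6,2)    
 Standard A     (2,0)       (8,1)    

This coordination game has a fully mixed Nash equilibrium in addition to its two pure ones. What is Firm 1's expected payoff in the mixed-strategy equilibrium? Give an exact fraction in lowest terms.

28/5

Firm 2 mixes with probability q on Standard B, chosen so Firm 1 is indifferent: 5q + 6(1−q) = 2q + 8(1−q) gives q = 2/5.
Firm 1's expected payoff (from either row, since indifferent) is 5·2/5 + 6·3/5 = 28/5.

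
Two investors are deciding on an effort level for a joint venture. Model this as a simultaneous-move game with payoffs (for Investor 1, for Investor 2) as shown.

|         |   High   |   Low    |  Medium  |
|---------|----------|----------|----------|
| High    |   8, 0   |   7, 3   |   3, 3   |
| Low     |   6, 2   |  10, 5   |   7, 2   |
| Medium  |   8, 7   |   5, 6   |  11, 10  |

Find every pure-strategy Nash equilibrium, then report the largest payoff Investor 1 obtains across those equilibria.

11

Both Low is a pure NE (Investor 1: 10 ≥ 7; Investor 2: 5 ≥ 2). Investor 1 gets 10.
Both Medium is a pure NE (Investor 1: 11 ≥ 7; Investor 2: 10 ≥ 7). Investor 1 gets 11.
Every other cell has a profitable deviation for at least one player. Highest of {10, 11} is 11.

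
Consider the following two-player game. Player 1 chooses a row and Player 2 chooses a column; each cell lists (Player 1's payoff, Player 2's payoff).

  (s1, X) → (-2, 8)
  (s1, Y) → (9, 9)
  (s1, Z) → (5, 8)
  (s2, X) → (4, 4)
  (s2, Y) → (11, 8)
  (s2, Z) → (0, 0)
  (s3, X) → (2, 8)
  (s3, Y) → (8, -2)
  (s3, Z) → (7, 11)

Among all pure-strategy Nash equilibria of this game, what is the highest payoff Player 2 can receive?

11

(s2, Y) is a pure NE (Player 1: 11 ≥ 9; Player 2: 8 ≥ 4). Player 2 gets 8.
(s3, Z) is a pure NE (Player 1: 7 ≥ 5; Player 2: 11 ≥ 8). Player 2 gets 11.
Every other cell has a profitable deviation for at least one player. Highest of {8, 11} is 11.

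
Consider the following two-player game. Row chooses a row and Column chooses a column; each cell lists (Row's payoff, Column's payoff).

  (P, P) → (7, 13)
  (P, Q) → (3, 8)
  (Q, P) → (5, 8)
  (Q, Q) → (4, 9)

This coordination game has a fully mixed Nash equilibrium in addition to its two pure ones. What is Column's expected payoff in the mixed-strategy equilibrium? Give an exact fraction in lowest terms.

53/6

Row mixes with probability p on P, chosen so Column is indifferent: 13p + 8(1−p) = 8p + 9(1−p) gives p = 1/6.
Column's expected payoff is 13·1/6 + 8·5/6 = 53/6.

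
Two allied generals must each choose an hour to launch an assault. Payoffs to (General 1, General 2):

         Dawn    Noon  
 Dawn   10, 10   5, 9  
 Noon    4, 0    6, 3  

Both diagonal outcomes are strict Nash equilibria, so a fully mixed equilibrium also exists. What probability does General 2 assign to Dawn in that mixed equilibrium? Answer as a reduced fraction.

General 2's mix q on Dawn must make General 1 indifferent between Dawn and Noon.
General 1's payoff from Dawn: 10q + 5(1−q). From Noon: 4q + 6(1−q).
Set equal: 6q = 1(1−q) → q = 1/7.

1/7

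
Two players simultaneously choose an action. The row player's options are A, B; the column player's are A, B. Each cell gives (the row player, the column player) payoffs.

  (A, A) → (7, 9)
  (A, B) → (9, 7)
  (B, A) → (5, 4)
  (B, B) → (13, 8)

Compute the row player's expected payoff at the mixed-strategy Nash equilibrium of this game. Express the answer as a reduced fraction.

23/3

The column player mixes with probability q on A, chosen so the row player is indifferent: 7q + 9(1−q) = 5q + 13(1−q) gives q = 2/3.
The row player's expected payoff (from either row, since indifferent) is 7·2/3 + 9·1/3 = 23/3.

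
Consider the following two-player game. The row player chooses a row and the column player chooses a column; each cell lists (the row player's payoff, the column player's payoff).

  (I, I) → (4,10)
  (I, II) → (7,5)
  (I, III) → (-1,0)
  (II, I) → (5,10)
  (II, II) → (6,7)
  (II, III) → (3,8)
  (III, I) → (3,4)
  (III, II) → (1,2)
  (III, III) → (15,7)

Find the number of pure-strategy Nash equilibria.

2

(II, I): the row player gets 5 (best alternative 4); the column player gets 10 (best alternative 8). Neither deviates — NE.
Both III: the row player gets 15 (best alternative 3); the column player gets 7 (best alternative 4). Neither deviates — NE.
Both I is not a NE: the row player would switch to II (5 > 4).
No other cell survives both best-response checks, so there are 2 pure NE.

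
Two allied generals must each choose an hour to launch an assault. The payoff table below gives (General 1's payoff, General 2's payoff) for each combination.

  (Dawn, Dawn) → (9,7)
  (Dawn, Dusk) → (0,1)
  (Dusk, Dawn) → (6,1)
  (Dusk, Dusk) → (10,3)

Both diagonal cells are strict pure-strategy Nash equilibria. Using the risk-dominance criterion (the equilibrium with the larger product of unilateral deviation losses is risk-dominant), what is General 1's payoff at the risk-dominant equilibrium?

At both Dawn: General 1 loses 9 − 6 = 3 by deviating; General 2 loses 7 − 1 = 6. Product = 3·6 = 18.
At both Dusk: General 1 loses 10 − 0 = 10 by deviating; General 2 loses 3 − 1 = 2. Product = 10·2 = 20.
20 > 18, so both Dusk is risk-dominant. General 1's payoff there is 10.

10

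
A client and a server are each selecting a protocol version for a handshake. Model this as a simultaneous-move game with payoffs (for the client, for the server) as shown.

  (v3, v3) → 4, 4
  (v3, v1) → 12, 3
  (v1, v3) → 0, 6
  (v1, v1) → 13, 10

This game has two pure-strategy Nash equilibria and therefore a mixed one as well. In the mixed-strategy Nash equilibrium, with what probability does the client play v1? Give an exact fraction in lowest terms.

1/5

The client's mix p on v3 must make the server indifferent between v3 and v1.
The server's payoff from v3: 4p + 6(1−p). From v1: 3p + 10(1−p).
Set equal: 1p = 4(1−p) → p = 4/5.
Probability on v1 is 1 − 4/5 = 1/5.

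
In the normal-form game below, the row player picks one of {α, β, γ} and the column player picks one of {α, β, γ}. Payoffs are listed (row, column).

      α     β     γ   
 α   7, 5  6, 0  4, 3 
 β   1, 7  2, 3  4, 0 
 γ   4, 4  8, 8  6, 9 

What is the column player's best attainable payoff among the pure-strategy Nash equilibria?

Both α is a pure NE (the row player: 7 ≥ 4; the column player: 5 ≥ 3). The column player gets 5.
Both γ is a pure NE (the row player: 6 ≥ 4; the column player: 9 ≥ 8). The column player gets 9.
Every other cell has a profitable deviation for at least one player. Highest of {5, 9} is 9.

9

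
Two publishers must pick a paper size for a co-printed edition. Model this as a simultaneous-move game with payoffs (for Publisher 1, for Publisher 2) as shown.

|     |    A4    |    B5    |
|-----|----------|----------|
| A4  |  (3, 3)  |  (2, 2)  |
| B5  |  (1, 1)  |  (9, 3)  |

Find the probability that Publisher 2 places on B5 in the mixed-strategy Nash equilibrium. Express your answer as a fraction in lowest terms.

2/9

Publisher 2's mix q on A4 must make Publisher 1 indifferent between A4 and B5.
Publisher 1's payoff from A4: 3q + 2(1−q). From B5: 1q + 9(1−q).
Set equal: 2q = 7(1−q) → q = 7/9.
Probability on B5 is 1 − 7/9 = 2/9.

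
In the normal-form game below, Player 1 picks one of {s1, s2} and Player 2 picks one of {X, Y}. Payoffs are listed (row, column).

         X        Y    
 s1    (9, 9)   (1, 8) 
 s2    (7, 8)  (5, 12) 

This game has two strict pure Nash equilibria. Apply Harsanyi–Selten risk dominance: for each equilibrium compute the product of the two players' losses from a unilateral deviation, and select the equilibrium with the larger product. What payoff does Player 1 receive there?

5

At (s1, X): Player 1 loses 9 − 7 = 2 by deviating; Player 2 loses 9 − 8 = 1. Product = 2·1 = 2.
At (s2, Y): Player 1 loses 5 − 1 = 4 by deviating; Player 2 loses 12 − 8 = 4. Product = 4·4 = 16.
16 > 2, so (s2, Y) is risk-dominant. Player 1's payoff there is 5.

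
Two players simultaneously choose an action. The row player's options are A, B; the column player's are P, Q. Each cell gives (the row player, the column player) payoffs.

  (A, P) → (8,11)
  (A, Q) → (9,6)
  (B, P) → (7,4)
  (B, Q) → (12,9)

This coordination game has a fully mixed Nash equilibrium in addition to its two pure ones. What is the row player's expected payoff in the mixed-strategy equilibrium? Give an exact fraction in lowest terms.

The column player mixes with probability q on P, chosen so the row player is indifferent: 8q + 9(1−q) = 7q + 12(1−q) gives q = 3/4.
The row player's expected payoff (from either row, since indifferent) is 8·3/4 + 9·1/4 = 33/4.

33/4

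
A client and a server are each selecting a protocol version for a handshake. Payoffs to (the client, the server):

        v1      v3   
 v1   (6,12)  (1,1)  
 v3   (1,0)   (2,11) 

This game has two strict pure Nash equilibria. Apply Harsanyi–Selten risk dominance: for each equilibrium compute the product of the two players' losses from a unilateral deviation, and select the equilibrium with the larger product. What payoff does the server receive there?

At both v1: the client loses 6 − 1 = 5 by deviating; the server loses 12 − 1 = 11. Product = 5·11 = 55.
At both v3: the client loses 2 − 1 = 1 by deviating; the server loses 11 − 0 = 11. Product = 1·11 = 11.
55 > 11, so both v1 is risk-dominant. The server's payoff there is 12.

12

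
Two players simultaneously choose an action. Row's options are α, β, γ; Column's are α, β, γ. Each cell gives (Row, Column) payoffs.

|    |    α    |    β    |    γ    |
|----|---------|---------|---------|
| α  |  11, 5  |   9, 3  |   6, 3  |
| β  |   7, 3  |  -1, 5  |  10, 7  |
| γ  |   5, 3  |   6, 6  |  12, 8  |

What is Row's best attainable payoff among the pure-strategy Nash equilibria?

Both α is a pure NE (Row: 11 ≥ 7; Column: 5 ≥ 3). Row gets 11.
Both γ is a pure NE (Row: 12 ≥ 10; Column: 8 ≥ 6). Row gets 12.
Every other cell has a profitable deviation for at least one player. Highest of {11, 12} is 12.

12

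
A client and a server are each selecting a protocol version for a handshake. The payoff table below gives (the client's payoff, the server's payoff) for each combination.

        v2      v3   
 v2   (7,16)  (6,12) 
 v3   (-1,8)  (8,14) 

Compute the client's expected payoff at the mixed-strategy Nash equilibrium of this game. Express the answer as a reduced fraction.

The server mixes with probability q on v2, chosen so the client is indifferent: 7q + 6(1−q) = (-1)q + 8(1−q) gives q = 1/5.
The client's expected payoff (from either row, since indifferent) is 7·1/5 + 6·4/5 = 31/5.

31/5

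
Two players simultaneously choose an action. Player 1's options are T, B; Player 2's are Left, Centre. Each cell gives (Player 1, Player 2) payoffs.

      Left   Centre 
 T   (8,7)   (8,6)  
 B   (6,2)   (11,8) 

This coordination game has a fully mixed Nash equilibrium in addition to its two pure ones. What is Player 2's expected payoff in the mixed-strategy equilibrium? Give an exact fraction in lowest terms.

44/7

Player 1 mixes with probability p on T, chosen so Player 2 is indifferent: 7p + 2(1−p) = 6p + 8(1−p) gives p = 6/7.
Player 2's expected payoff is 7·6/7 + 2·1/7 = 44/7.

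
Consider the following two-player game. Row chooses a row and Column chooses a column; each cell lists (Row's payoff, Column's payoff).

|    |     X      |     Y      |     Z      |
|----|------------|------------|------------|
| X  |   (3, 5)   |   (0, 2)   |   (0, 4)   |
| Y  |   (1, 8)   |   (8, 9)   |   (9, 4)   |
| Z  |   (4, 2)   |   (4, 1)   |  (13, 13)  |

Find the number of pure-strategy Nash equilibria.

Both Y: Row gets 8 (best alternative 4); Column gets 9 (best alternative 8). Neither deviates — NE.
Both Z: Row gets 13 (best alternative 9); Column gets 13 (best alternative 2). Neither deviates — NE.
Both X is not a NE: Row would switch to Z (4 > 3).
No other cell survives both best-response checks, so there are 2 pure NE.

2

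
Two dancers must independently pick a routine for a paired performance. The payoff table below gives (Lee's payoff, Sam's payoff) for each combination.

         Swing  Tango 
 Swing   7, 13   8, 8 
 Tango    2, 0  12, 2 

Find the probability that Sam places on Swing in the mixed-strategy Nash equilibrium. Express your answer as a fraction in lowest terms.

4/9

Sam's mix q on Swing must make Lee indifferent between Swing and Tango.
Lee's payoff from Swing: 7q + 8(1−q). From Tango: 2q + 12(1−q).
Set equal: 5q = 4(1−q) → q = 4/9.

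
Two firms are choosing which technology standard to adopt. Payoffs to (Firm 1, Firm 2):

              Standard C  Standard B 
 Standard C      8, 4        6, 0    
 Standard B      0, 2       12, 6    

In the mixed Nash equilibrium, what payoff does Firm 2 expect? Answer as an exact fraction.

3

Firm 1 mixes with probability p on Standard C, chosen so Firm 2 is indifferent: 4p + 2(1−p) = 0p + 6(1−p) gives p = 1/2.
Firm 2's expected payoff is 4·1/2 + 2·1/2 = 3.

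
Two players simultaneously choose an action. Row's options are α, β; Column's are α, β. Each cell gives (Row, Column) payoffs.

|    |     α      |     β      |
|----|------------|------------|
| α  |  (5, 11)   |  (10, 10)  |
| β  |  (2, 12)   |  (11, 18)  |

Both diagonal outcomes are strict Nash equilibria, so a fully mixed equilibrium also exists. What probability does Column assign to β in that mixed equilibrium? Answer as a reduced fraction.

3/4

Column's mix q on α must make Row indifferent between α and β.
Row's payoff from α: 5q + 10(1−q). From β: 2q + 11(1−q).
Set equal: 3q = 1(1−q) → q = 1/4.
Probability on β is 1 − 1/4 = 3/4.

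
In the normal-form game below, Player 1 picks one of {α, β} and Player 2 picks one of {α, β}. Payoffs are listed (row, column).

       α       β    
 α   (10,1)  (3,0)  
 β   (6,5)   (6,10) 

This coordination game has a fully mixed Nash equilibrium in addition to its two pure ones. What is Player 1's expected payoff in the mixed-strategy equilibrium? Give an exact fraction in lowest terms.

6

Player 2 mixes with probability q on α, chosen so Player 1 is indifferent: 10q + 3(1−q) = 6q + 6(1−q) gives q = 3/7.
Player 1's expected payoff (from either row, since indifferent) is 10·3/7 + 3·4/7 = 6.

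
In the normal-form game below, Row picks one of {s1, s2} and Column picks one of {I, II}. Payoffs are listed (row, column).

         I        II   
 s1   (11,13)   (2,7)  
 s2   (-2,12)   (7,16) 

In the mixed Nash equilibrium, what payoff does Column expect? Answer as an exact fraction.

Row mixes with probability p on s1, chosen so Column is indifferent: 13p + 12(1−p) = 7p + 16(1−p) gives p = 2/5.
Column's expected payoff is 13·2/5 + 12·3/5 = 62/5.

62/5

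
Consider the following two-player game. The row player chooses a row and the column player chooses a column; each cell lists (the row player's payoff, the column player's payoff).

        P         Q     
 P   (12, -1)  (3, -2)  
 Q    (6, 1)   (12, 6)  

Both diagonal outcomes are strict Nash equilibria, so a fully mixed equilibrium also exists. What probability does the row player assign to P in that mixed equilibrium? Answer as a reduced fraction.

5/6

The row player's mix p on P must make the column player indifferent between P and Q.
The column player's payoff from P: (-1)p + 1(1−p). From Q: (-2)p + 6(1−p).
Set equal: 1p = 5(1−p) → p = 5/6.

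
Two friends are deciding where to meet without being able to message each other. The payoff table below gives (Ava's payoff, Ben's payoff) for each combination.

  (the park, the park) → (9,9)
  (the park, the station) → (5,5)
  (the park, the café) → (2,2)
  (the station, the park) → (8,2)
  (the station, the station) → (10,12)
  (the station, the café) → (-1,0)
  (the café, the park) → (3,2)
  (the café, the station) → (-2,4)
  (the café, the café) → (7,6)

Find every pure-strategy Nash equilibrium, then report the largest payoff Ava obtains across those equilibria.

10

Both the park is a pure NE (Ava: 9 ≥ 8; Ben: 9 ≥ 5). Ava gets 9.
Both the station is a pure NE (Ava: 10 ≥ 5; Ben: 12 ≥ 2). Ava gets 10.
Both the café is a pure NE (Ava: 7 ≥ 2; Ben: 6 ≥ 4). Ava gets 7.
Every other cell has a profitable deviation for at least one player. Highest of {9, 10, 7} is 10.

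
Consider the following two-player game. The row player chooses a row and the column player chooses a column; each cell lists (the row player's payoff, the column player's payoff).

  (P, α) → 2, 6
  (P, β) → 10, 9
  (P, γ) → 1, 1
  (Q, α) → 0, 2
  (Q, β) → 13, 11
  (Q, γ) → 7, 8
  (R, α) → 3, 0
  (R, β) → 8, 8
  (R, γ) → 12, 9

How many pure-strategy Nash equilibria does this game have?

2

(Q, β): the row player gets 13 (best alternative 10); the column player gets 11 (best alternative 8). Neither deviates — NE.
(R, γ): the row player gets 12 (best alternative 7); the column player gets 9 (best alternative 8). Neither deviates — NE.
(P, α) is not a NE: the row player would switch to R (3 > 2).
No other cell survives both best-response checks, so there are 2 pure NE.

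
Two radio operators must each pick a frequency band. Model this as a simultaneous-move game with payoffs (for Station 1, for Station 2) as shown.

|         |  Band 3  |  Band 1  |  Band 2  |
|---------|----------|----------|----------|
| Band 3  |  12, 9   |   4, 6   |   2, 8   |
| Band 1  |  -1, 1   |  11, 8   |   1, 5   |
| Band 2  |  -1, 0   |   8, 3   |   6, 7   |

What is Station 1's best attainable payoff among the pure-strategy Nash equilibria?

Both Band 3 is a pure NE (Station 1: 12 ≥ -1; Station 2: 9 ≥ 8). Station 1 gets 12.
Both Band 1 is a pure NE (Station 1: 11 ≥ 8; Station 2: 8 ≥ 5). Station 1 gets 11.
Both Band 2 is a pure NE (Station 1: 6 ≥ 2; Station 2: 7 ≥ 3). Station 1 gets 6.
Every other cell has a profitable deviation for at least one player. Highest of {12, 11, 6} is 12.

12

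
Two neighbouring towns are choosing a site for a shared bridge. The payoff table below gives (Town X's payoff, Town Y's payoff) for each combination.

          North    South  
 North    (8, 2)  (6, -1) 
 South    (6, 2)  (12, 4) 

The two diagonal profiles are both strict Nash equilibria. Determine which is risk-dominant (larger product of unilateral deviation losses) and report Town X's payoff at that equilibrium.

At both North: Town X loses 8 − 6 = 2 by deviating; Town Y loses 2 − (-1) = 3. Product = 2·3 = 6.
At both South: Town X loses 12 − 6 = 6 by deviating; Town Y loses 4 − 2 = 2. Product = 6·2 = 12.
12 > 6, so both South is risk-dominant. Town X's payoff there is 12.

12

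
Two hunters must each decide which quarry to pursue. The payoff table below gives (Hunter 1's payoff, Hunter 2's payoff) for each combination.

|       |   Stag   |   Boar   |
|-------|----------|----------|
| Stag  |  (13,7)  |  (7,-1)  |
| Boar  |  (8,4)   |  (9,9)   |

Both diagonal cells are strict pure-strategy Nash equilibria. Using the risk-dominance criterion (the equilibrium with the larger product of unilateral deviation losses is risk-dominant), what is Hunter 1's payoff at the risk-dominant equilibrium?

13

At both Stag: Hunter 1 loses 13 − 8 = 5 by deviating; Hunter 2 loses 7 − (-1) = 8. Product = 5·8 = 40.
At both Boar: Hunter 1 loses 9 − 7 = 2 by deviating; Hunter 2 loses 9 − 4 = 5. Product = 2·5 = 10.
40 > 10, so both Stag is risk-dominant. Hunter 1's payoff there is 13.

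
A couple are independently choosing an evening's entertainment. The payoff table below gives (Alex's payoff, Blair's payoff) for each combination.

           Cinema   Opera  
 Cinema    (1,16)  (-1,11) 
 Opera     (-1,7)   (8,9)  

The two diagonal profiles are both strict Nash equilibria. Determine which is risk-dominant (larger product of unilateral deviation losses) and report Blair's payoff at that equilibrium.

9

At both Cinema: Alex loses 1 − (-1) = 2 by deviating; Blair loses 16 − 11 = 5. Product = 2·5 = 10.
At both Opera: Alex loses 8 − (-1) = 9 by deviating; Blair loses 9 − 7 = 2. Product = 9·2 = 18.
18 > 10, so both Opera is risk-dominant. Blair's payoff there is 9.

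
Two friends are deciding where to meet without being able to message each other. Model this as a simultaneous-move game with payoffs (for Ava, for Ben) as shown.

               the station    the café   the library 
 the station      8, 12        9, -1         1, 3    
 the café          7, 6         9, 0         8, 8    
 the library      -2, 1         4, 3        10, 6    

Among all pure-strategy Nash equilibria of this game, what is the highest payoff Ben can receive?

Both the station is a pure NE (Ava: 8 ≥ 7; Ben: 12 ≥ 3). Ben gets 12.
Both the library is a pure NE (Ava: 10 ≥ 8; Ben: 6 ≥ 3). Ben gets 6.
Every other cell has a profitable deviation for at least one player. Highest of {12, 6} is 12.

12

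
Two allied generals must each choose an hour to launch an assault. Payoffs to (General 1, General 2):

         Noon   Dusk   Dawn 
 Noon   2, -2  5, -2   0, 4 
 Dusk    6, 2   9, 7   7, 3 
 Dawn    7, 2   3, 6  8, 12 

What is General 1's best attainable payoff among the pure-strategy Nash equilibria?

9

Both Dusk is a pure NE (General 1: 9 ≥ 5; General 2: 7 ≥ 3). General 1 gets 9.
Both Dawn is a pure NE (General 1: 8 ≥ 7; General 2: 12 ≥ 6). General 1 gets 8.
Every other cell has a profitable deviation for at least one player. Highest of {9, 8} is 9.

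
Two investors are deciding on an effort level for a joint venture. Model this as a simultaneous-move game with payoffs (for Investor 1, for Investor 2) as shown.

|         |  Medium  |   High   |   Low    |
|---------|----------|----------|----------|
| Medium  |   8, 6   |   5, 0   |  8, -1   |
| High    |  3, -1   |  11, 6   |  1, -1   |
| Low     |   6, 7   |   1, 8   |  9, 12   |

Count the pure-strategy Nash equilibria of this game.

Both Medium: Investor 1 gets 8 (best alternative 6); Investor 2 gets 6 (best alternative 0). Neither deviates — NE.
Both High: Investor 1 gets 11 (best alternative 5); Investor 2 gets 6 (best alternative -1). Neither deviates — NE.
Both Low: Investor 1 gets 9 (best alternative 8); Investor 2 gets 12 (best alternative 8). Neither deviates — NE.
(Medium, High) is not a NE: Investor 1 would switch to High (11 > 5).
No other cell survives both best-response checks, so there are 3 pure NE.

3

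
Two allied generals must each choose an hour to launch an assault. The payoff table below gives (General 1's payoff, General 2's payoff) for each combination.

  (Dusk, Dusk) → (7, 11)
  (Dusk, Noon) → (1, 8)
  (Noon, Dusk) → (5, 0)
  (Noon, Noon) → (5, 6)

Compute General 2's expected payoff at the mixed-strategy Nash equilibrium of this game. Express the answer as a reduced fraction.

General 1 mixes with probability p on Dusk, chosen so General 2 is indifferent: 11p + 0(1−p) = 8p + 6(1−p) gives p = 2/3.
General 2's expected payoff is 11·2/3 + 0·1/3 = 22/3.

22/3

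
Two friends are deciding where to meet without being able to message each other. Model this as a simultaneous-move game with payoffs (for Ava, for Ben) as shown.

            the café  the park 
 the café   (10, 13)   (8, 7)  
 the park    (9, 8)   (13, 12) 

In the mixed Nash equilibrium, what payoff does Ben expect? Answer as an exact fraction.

Ava mixes with probability p on the café, chosen so Ben is indifferent: 13p + 8(1−p) = 7p + 12(1−p) gives p = 2/5.
Ben's expected payoff is 13·2/5 + 8·3/5 = 10.

10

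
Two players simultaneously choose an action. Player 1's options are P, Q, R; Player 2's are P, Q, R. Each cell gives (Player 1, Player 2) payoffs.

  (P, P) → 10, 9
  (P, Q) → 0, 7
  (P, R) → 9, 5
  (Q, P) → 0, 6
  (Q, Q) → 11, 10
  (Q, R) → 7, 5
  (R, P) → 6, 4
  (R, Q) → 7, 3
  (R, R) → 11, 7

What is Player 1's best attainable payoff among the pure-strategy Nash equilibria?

Both P is a pure NE (Player 1: 10 ≥ 6; Player 2: 9 ≥ 7). Player 1 gets 10.
Both Q is a pure NE (Player 1: 11 ≥ 7; Player 2: 10 ≥ 6). Player 1 gets 11.
Both R is a pure NE (Player 1: 11 ≥ 9; Player 2: 7 ≥ 4). Player 1 gets 11.
Every other cell has a profitable deviation for at least one player. Highest of {10, 11, 11} is 11.

11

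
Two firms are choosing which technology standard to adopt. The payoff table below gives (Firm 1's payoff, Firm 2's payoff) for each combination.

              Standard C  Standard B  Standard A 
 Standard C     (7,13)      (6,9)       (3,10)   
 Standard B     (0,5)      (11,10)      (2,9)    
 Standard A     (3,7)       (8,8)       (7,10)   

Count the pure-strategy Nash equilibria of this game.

Both Standard C: Firm 1 gets 7 (best alternative 3); Firm 2 gets 13 (best alternative 10). Neither deviates — NE.
Both Standard B: Firm 1 gets 11 (best alternative 8); Firm 2 gets 10 (best alternative 9). Neither deviates — NE.
Both Standard A: Firm 1 gets 7 (best alternative 3); Firm 2 gets 10 (best alternative 8). Neither deviates — NE.
(Standard B, Standard C) is not a NE: Firm 1 would switch to Standard C (7 > 0).
No other cell survives both best-response checks, so there are 3 pure NE.

3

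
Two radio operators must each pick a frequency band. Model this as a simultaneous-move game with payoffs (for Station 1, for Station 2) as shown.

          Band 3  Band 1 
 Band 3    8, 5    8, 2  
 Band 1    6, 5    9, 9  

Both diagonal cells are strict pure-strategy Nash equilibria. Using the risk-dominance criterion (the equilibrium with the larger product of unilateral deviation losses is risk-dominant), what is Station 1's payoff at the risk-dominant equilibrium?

At both Band 3: Station 1 loses 8 − 6 = 2 by deviating; Station 2 loses 5 − 2 = 3. Product = 2·3 = 6.
At both Band 1: Station 1 loses 9 − 8 = 1 by deviating; Station 2 loses 9 − 5 = 4. Product = 1·4 = 4.
6 > 4, so both Band 3 is risk-dominant. Station 1's payoff there is 8.

8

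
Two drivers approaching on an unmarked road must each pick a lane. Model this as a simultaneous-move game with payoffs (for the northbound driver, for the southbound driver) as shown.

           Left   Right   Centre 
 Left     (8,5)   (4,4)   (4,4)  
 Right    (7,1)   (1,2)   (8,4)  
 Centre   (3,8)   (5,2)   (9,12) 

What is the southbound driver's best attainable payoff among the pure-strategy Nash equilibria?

Both Left is a pure NE (the northbound driver: 8 ≥ 7; the southbound driver: 5 ≥ 4). The southbound driver gets 5.
Both Centre is a pure NE (the northbound driver: 9 ≥ 8; the southbound driver: 12 ≥ 8). The southbound driver gets 12.
Every other cell has a profitable deviation for at least one player. Highest of {5, 12} is 12.

12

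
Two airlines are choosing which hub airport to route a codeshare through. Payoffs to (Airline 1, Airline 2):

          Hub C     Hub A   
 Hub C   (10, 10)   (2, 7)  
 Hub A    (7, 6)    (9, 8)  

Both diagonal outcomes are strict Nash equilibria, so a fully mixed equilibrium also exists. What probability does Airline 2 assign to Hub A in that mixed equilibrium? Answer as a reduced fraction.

3/10

Airline 2's mix q on Hub C must make Airline 1 indifferent between Hub C and Hub A.
Airline 1's payoff from Hub C: 10q + 2(1−q). From Hub A: 7q + 9(1−q).
Set equal: 3q = 7(1−q) → q = 7/10.
Probability on Hub A is 1 − 7/10 = 3/10.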